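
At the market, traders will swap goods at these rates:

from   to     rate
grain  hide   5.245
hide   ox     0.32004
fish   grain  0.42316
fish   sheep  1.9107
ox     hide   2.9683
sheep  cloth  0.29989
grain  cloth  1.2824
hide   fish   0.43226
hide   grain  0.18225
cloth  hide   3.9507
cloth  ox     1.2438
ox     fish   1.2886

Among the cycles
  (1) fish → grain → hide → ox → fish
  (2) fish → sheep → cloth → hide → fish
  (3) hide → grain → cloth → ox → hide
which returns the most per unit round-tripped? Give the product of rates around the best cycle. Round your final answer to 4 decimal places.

0.9785

(1) 0.42316 × 5.245 × 0.32004 × 1.2886 = 0.91532
(2) 1.9107 × 0.29989 × 3.9507 × 0.43226 = 0.97853
(3) 0.18225 × 1.2824 × 1.2438 × 2.9683 = 0.86288
Highest is cycle (2) at 0.9785 (≤1, no arbitrage).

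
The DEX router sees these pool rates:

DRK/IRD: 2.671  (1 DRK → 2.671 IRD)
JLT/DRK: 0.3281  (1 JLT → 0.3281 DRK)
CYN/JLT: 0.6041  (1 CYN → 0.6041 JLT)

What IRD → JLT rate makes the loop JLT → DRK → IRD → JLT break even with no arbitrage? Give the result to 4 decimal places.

1.1411

Known legs of the cycle: 0.3281 × 2.671 = 0.8763551
For no arbitrage the full-cycle product must be 1, so the missing rate is 1 / 0.8763551 ≈ 1.141090.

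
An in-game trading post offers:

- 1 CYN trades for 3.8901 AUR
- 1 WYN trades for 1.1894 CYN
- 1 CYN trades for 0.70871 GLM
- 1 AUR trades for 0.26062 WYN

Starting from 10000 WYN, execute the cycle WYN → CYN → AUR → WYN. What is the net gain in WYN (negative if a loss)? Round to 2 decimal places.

10000 WYN × 1.1894 = 11894 CYN
11894 CYN × 3.8901 = 46268.8494 AUR
46268.8494 AUR × 0.26062 = 12058.587530628 WYN
Net change: 12058.587530628 − 10000 = 2058.587530628 WYN

2058.59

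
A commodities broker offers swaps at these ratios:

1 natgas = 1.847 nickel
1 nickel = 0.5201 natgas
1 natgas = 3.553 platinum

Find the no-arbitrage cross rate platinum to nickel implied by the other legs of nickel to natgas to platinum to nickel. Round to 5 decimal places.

0.54115

Known legs of the cycle: 0.5201 × 3.553 = 1.8479153
For no arbitrage the full-cycle product must be 1, so the missing rate is 1 / 1.8479153 ≈ 0.5411503.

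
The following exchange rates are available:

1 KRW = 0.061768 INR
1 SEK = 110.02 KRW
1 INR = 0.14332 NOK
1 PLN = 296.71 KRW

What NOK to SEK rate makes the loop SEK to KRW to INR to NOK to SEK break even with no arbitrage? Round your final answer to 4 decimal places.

1.0267

Known legs of the cycle: 110.02 × 0.061768 × 0.14332 = 0.9739619253952
For no arbitrage the full-cycle product must be 1, so the missing rate is 1 / 0.9739619253952 ≈ 1.026734.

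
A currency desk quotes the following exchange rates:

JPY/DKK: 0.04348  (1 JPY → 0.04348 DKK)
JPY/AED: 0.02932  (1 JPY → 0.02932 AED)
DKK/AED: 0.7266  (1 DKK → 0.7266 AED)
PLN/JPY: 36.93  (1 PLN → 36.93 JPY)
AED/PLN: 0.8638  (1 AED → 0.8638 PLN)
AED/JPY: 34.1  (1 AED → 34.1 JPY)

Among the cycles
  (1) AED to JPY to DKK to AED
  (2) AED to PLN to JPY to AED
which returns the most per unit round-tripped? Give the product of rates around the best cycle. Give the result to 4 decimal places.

(1) 34.1 × 0.04348 × 0.7266 = 1.07731
(2) 0.8638 × 36.93 × 0.02932 = 0.93531
Highest is cycle (1) at 1.0773 (>1, arbitrage).

1.0773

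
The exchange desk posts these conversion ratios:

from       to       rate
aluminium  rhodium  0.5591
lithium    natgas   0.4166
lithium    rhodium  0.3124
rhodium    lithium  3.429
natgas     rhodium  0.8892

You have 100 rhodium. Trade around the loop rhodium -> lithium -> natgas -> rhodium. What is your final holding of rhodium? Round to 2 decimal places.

127.02

100 rhodium × 3.429 = 342.9 lithium
342.9 lithium × 0.4166 = 142.85214 natgas
142.85214 natgas × 0.8892 = 127.024122888 rhodium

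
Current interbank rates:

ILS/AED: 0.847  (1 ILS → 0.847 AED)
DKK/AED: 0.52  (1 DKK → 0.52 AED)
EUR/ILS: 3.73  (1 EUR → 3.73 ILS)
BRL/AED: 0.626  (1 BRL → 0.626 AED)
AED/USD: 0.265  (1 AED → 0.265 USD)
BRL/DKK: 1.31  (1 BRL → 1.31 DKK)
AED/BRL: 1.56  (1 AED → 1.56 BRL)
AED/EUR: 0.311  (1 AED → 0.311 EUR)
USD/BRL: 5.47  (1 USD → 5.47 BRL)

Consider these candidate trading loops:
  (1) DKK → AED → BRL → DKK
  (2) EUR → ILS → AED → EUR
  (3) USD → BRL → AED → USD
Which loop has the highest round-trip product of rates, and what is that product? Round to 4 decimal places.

(1) 0.52 × 1.56 × 1.31 = 1.06267
(2) 3.73 × 0.847 × 0.311 = 0.98255
(3) 5.47 × 0.626 × 0.265 = 0.90742
Highest is cycle (1) at 1.0627 (>1, arbitrage).

1.0627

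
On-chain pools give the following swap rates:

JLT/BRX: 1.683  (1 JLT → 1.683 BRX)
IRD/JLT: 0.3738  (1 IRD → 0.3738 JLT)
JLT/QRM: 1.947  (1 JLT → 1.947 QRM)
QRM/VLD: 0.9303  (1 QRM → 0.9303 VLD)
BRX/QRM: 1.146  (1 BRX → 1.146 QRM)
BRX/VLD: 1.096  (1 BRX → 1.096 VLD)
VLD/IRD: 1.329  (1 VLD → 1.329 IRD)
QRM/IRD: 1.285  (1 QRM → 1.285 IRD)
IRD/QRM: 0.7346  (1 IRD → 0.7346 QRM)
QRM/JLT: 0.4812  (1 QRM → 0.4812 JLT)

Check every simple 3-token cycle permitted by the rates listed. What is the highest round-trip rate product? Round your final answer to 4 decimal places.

QRM→IRD→JLT→QRM: 1.285 × 0.3738 × 1.947 = 0.93521
BRX→QRM→JLT→BRX: 1.146 × 0.4812 × 1.683 = 0.92810
QRM→VLD→IRD→QRM: 0.9303 × 1.329 × 0.7346 = 0.90824
Maximum is QRM→IRD→JLT→QRM at 0.9352; no arbitrage — every cycle loses value.

0.9352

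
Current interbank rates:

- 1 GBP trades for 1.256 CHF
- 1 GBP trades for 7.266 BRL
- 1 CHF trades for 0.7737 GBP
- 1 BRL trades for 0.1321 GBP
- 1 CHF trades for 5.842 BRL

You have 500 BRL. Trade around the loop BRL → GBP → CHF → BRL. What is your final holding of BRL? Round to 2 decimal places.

500 BRL × 0.1321 = 66.05 GBP
66.05 GBP × 1.256 = 82.9588 CHF
82.9588 CHF × 5.842 = 484.6453096 BRL

484.65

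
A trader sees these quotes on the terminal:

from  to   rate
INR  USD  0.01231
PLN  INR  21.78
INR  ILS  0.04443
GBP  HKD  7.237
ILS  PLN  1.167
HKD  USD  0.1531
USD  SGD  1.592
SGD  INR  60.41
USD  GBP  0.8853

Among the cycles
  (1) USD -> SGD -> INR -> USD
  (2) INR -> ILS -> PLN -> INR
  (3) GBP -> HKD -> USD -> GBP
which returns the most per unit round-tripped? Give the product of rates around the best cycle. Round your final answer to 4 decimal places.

(1) 1.592 × 60.41 × 0.01231 = 1.18389
(2) 0.04443 × 1.167 × 21.78 = 1.12929
(3) 7.237 × 0.1531 × 0.8853 = 0.98090
Highest is cycle (1) at 1.1839 (>1, arbitrage).

1.1839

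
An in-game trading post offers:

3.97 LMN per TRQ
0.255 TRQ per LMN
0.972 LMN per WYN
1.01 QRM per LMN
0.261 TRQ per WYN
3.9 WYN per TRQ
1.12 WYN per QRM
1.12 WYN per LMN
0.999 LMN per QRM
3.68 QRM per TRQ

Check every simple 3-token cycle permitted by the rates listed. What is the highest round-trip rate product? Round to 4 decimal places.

1.1605

LMN→WYN→TRQ→LMN: 1.12 × 0.261 × 3.97 = 1.16051
QRM→WYN→LMN→QRM: 1.12 × 0.972 × 1.01 = 1.09953
QRM→WYN→TRQ→QRM: 1.12 × 0.261 × 3.68 = 1.07574
LMN→TRQ→WYN→LMN: 0.255 × 3.9 × 0.972 = 0.96665
QRM→LMN→TRQ→QRM: 0.999 × 0.255 × 3.68 = 0.93746
Maximum is LMN→WYN→TRQ→LMN at 1.1605; arbitrage exists.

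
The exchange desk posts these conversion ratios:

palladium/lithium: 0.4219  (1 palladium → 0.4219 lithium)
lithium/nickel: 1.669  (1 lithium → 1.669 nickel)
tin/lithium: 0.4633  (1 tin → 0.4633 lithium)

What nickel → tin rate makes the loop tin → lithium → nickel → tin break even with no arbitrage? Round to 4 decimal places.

Known legs of the cycle: 0.4633 × 1.669 = 0.7732477
For no arbitrage the full-cycle product must be 1, so the missing rate is 1 / 0.7732477 ≈ 1.293247.

1.2932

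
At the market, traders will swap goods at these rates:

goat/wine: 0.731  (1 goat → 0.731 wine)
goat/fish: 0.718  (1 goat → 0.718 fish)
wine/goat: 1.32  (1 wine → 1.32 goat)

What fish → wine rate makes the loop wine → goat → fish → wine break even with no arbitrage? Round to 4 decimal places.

1.0551

Known legs of the cycle: 1.32 × 0.718 = 0.94776
For no arbitrage the full-cycle product must be 1, so the missing rate is 1 / 0.94776 ≈ 1.055119.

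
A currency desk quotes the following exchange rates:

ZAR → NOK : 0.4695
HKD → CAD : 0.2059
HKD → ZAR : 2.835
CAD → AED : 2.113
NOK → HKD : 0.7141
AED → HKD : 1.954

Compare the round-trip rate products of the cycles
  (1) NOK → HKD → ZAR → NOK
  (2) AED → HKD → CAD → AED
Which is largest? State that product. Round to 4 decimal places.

0.9505

(1) 0.7141 × 2.835 × 0.4695 = 0.95049
(2) 1.954 × 0.2059 × 2.113 = 0.85012
Highest is cycle (1) at 0.9505 (≤1, no arbitrage).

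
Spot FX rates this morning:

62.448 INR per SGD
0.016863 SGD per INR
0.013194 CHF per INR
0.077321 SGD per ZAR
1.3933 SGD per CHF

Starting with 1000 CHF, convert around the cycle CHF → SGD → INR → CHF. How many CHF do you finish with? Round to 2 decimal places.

1147.99

1000 CHF × 1.3933 = 1393.3 SGD
1393.3 SGD × 62.448 = 87008.7984 INR
87008.7984 INR × 0.013194 = 1147.9940860896 CHF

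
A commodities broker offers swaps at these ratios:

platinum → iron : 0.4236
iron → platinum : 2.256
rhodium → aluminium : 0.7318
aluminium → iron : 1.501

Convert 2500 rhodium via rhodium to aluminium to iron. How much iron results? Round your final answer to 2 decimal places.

2746.08

2500 rhodium × 0.7318 = 1829.5 aluminium
1829.5 aluminium × 1.501 = 2746.0795 iron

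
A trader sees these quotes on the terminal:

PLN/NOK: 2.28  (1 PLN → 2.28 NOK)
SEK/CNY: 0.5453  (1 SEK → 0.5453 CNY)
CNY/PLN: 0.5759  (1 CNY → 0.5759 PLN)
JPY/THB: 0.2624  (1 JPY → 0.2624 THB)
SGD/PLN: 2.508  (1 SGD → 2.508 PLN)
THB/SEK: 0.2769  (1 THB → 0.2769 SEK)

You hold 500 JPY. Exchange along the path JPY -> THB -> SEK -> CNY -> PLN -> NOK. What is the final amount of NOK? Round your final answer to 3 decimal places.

500 JPY × 0.2624 = 131.2 THB
131.2 THB × 0.2769 = 36.32928 SEK
36.32928 SEK × 0.5453 = 19.810356384 CNY
19.810356384 CNY × 0.5759 = 11.4087842415456 PLN
11.4087842415456 PLN × 2.28 = 26.012028070723968 NOK

26.012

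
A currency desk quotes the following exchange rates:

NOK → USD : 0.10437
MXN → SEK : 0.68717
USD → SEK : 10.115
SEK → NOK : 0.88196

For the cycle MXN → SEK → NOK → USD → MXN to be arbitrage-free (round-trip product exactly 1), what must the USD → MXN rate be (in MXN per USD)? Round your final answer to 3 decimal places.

15.809

Known legs of the cycle: 0.68717 × 0.88196 × 0.10437 = 0.063254112020484
For no arbitrage the full-cycle product must be 1, so the missing rate is 1 / 0.063254112020484 ≈ 15.80925.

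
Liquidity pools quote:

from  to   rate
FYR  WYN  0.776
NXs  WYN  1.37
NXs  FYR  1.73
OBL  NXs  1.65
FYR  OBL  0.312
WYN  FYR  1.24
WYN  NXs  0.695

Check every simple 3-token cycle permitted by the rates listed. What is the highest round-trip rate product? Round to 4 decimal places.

FYR→WYN→NXs→FYR: 0.776 × 0.695 × 1.73 = 0.93302
OBL→NXs→FYR→OBL: 1.65 × 1.73 × 0.312 = 0.89060
Maximum is FYR→WYN→NXs→FYR at 0.9330; no arbitrage — every cycle loses value.

0.9330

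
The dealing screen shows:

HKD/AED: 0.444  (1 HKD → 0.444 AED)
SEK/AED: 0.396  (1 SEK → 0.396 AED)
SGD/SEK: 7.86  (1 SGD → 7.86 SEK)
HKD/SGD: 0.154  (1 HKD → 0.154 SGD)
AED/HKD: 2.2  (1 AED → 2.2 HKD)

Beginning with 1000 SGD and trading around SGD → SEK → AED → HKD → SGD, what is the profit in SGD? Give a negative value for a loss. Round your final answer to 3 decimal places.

1000 SGD × 7.86 = 7860 SEK
7860 SEK × 0.396 = 3112.56 AED
3112.56 AED × 2.2 = 6847.632 HKD
6847.632 HKD × 0.154 = 1054.535328 SGD
Net change: 1054.535328 − 1000 = 54.535328 SGD

54.535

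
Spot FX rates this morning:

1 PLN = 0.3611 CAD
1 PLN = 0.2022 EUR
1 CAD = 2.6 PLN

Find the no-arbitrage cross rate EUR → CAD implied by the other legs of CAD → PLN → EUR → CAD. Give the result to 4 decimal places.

1.9022

Known legs of the cycle: 2.6 × 0.2022 = 0.52572
For no arbitrage the full-cycle product must be 1, so the missing rate is 1 / 0.52572 ≈ 1.902153.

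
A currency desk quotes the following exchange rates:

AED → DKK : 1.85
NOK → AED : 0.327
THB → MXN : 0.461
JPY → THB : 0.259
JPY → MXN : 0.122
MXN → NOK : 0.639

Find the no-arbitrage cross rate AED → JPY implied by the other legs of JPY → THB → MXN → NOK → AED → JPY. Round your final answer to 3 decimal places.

40.082

Known legs of the cycle: 0.259 × 0.461 × 0.639 × 0.327 = 0.024948779247
For no arbitrage the full-cycle product must be 1, so the missing rate is 1 / 0.024948779247 ≈ 40.08212.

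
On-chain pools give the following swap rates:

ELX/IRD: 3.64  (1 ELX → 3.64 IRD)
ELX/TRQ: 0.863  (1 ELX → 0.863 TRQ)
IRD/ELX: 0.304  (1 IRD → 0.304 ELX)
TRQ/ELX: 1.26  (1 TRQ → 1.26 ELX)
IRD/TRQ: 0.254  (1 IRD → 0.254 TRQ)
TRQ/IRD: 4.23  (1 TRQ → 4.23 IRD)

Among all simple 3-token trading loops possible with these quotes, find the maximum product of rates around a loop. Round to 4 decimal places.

TRQ→ELX→IRD→TRQ: 1.26 × 3.64 × 0.254 = 1.16495
TRQ→IRD→ELX→TRQ: 4.23 × 0.304 × 0.863 = 1.10975
Maximum is TRQ→ELX→IRD→TRQ at 1.1649; arbitrage exists.

1.1649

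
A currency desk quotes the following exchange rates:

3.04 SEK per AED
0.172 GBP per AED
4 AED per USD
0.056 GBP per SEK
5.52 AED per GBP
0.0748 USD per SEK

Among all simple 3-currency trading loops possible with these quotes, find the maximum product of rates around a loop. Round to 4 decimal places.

0.9397

AED→SEK→GBP→AED: 3.04 × 0.056 × 5.52 = 0.93972
AED→SEK→USD→AED: 3.04 × 0.0748 × 4 = 0.90957
Maximum is AED→SEK→GBP→AED at 0.9397; no arbitrage — every cycle loses value.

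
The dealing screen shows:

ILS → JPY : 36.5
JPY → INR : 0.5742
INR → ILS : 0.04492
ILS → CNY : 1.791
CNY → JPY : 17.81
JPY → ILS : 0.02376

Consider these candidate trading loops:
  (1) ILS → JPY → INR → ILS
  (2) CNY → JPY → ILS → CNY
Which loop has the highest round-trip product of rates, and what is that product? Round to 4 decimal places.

0.9414

(1) 36.5 × 0.5742 × 0.04492 = 0.94145
(2) 17.81 × 0.02376 × 1.791 = 0.75789
Highest is cycle (1) at 0.9414 (≤1, no arbitrage).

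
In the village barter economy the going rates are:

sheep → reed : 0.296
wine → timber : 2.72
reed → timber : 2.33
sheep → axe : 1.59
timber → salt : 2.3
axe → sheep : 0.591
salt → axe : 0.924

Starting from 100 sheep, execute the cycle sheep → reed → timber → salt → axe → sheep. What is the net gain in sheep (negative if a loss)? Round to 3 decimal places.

100 sheep × 0.296 = 29.6 reed
29.6 reed × 2.33 = 68.968 timber
68.968 timber × 2.3 = 158.6264 salt
158.6264 salt × 0.924 = 146.5707936 axe
146.5707936 axe × 0.591 = 86.6233390176 sheep
Net change: 86.6233390176 − 100 = -13.3766609824 sheep

-13.377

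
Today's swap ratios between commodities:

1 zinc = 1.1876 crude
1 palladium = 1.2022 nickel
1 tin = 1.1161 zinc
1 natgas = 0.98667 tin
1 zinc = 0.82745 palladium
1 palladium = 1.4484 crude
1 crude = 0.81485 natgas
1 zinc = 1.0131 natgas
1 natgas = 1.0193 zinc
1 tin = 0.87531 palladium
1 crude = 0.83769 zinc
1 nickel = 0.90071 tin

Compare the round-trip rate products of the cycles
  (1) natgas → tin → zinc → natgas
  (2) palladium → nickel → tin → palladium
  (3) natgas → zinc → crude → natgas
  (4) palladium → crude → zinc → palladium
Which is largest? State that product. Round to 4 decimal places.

(1) 0.98667 × 1.1161 × 1.0131 = 1.11565
(2) 1.2022 × 0.90071 × 0.87531 = 0.94782
(3) 1.0193 × 1.1876 × 0.81485 = 0.98639
(4) 1.4484 × 0.83769 × 0.82745 = 1.00395
Highest is cycle (1) at 1.1156 (>1, arbitrage).

1.1156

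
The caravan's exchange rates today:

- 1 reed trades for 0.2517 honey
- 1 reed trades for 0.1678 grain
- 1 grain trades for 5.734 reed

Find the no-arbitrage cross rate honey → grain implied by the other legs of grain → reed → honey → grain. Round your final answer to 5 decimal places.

0.69288

Known legs of the cycle: 5.734 × 0.2517 = 1.4432478
For no arbitrage the full-cycle product must be 1, so the missing rate is 1 / 1.4432478 ≈ 0.6928817.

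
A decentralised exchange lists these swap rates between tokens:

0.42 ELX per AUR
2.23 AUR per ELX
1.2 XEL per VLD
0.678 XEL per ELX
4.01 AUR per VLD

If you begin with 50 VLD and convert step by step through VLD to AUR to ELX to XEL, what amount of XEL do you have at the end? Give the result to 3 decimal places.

50 VLD × 4.01 = 200.5 AUR
200.5 AUR × 0.42 = 84.21 ELX
84.21 ELX × 0.678 = 57.09438 XEL

57.094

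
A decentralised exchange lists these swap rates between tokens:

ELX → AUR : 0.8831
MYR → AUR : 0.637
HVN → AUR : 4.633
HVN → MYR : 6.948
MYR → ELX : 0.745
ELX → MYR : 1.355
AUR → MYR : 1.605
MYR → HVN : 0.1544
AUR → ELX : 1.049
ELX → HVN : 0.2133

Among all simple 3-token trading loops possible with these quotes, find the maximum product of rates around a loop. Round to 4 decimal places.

AUR→MYR→HVN→AUR: 1.605 × 0.1544 × 4.633 = 1.14811
ELX→HVN→MYR→ELX: 0.2133 × 6.948 × 0.745 = 1.10410
ELX→AUR→MYR→ELX: 0.8831 × 1.605 × 0.745 = 1.05594
ELX→HVN→AUR→ELX: 0.2133 × 4.633 × 1.049 = 1.03664
ELX→MYR→AUR→ELX: 1.355 × 0.637 × 1.049 = 0.90543
Maximum is AUR→MYR→HVN→AUR at 1.1481; arbitrage exists.

1.1481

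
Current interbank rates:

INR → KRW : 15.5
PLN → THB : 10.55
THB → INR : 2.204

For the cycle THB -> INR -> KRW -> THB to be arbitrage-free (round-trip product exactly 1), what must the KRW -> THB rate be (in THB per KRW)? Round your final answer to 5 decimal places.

0.02927

Known legs of the cycle: 2.204 × 15.5 = 34.162
For no arbitrage the full-cycle product must be 1, so the missing rate is 1 / 34.162 ≈ 0.0292723.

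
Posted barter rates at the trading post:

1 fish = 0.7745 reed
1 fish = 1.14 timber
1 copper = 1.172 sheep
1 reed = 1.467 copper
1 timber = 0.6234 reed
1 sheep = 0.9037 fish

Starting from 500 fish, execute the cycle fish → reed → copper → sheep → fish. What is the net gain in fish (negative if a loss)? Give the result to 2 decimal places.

101.69

500 fish × 0.7745 = 387.25 reed
387.25 reed × 1.467 = 568.09575 copper
568.09575 copper × 1.172 = 665.808219 sheep
665.808219 sheep × 0.9037 = 601.6908875103 fish
Net change: 601.6908875103 − 500 = 101.6908875103 fish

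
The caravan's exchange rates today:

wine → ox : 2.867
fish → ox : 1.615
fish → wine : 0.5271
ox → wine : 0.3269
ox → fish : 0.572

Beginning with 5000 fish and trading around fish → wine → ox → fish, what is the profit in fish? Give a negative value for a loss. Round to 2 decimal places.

5000 fish × 0.5271 = 2635.5 wine
2635.5 wine × 2.867 = 7555.9785 ox
7555.9785 ox × 0.572 = 4322.019702 fish
Net change: 4322.019702 − 5000 = -677.980298 fish

-677.98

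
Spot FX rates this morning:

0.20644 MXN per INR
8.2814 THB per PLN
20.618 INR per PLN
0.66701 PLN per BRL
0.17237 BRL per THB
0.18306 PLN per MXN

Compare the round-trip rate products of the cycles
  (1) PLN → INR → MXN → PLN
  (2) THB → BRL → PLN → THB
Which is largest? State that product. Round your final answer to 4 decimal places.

(1) 20.618 × 0.20644 × 0.18306 = 0.77917
(2) 0.17237 × 0.66701 × 8.2814 = 0.95213
Highest is cycle (2) at 0.9521 (≤1, no arbitrage).

0.9521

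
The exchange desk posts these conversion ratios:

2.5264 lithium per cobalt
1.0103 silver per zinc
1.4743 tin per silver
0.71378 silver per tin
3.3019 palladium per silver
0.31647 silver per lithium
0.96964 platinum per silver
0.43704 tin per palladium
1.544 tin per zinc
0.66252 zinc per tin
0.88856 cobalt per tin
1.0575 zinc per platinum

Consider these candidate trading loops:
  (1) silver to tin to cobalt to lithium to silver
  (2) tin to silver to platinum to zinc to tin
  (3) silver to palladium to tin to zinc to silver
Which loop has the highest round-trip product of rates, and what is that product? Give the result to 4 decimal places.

1.1301

(1) 1.4743 × 0.88856 × 2.5264 × 0.31647 = 1.04739
(2) 0.71378 × 0.96964 × 1.0575 × 1.544 = 1.13006
(3) 3.3019 × 0.43704 × 0.66252 × 1.0103 = 0.96591
Highest is cycle (2) at 1.1301 (>1, arbitrage).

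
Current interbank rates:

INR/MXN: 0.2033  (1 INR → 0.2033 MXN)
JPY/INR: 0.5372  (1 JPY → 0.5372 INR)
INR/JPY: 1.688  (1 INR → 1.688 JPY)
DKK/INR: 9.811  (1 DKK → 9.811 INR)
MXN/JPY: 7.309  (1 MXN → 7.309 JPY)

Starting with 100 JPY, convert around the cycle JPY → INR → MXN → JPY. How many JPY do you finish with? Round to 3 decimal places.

100 JPY × 0.5372 = 53.72 INR
53.72 INR × 0.2033 = 10.921276 MXN
10.921276 MXN × 7.309 = 79.823606284 JPY

79.824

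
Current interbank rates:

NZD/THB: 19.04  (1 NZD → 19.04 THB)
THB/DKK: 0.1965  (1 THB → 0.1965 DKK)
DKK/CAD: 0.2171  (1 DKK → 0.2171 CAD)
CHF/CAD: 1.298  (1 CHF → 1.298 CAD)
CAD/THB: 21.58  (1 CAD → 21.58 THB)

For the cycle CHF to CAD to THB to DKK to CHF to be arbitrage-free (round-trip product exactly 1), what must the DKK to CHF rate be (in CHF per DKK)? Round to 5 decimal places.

0.18168

Known legs of the cycle: 1.298 × 21.58 × 0.1965 = 5.50413006
For no arbitrage the full-cycle product must be 1, so the missing rate is 1 / 5.50413006 ≈ 0.1816818.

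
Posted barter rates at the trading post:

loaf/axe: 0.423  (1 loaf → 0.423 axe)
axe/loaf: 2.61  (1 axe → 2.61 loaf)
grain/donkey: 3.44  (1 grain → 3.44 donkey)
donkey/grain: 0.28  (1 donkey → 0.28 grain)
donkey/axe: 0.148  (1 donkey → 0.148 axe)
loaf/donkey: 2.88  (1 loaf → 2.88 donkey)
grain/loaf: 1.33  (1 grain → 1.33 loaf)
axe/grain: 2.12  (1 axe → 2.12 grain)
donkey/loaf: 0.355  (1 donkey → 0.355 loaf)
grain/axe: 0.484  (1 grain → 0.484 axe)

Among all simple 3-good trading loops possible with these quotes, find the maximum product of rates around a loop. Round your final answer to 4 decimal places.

1.1927

grain→loaf→axe→grain: 1.33 × 0.423 × 2.12 = 1.19269
donkey→axe→loaf→donkey: 0.148 × 2.61 × 2.88 = 1.11249
grain→donkey→axe→grain: 3.44 × 0.148 × 2.12 = 1.07933
grain→loaf→donkey→grain: 1.33 × 2.88 × 0.28 = 1.07251
Maximum is grain→loaf→axe→grain at 1.1927; arbitrage exists.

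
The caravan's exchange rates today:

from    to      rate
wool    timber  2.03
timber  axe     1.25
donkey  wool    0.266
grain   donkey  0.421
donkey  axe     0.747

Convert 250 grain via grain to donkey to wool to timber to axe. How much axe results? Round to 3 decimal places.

250 grain × 0.421 = 105.25 donkey
105.25 donkey × 0.266 = 27.9965 wool
27.9965 wool × 2.03 = 56.832895 timber
56.832895 timber × 1.25 = 71.04111875 axe

71.041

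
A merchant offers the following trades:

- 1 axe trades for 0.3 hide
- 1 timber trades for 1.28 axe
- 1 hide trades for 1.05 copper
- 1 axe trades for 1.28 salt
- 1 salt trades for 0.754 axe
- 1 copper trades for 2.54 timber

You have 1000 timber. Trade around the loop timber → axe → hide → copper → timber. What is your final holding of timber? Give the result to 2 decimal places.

1000 timber × 1.28 = 1280 axe
1280 axe × 0.3 = 384 hide
384 hide × 1.05 = 403.2 copper
403.2 copper × 2.54 = 1024.128 timber

1024.13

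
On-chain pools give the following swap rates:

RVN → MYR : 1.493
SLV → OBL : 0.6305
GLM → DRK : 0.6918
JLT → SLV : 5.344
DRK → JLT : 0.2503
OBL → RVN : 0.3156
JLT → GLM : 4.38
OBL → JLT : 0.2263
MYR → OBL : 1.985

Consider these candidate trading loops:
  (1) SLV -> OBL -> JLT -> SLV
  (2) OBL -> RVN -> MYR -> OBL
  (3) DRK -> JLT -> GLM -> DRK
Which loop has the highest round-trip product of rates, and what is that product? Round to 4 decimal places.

0.9353

(1) 0.6305 × 0.2263 × 5.344 = 0.76249
(2) 0.3156 × 1.493 × 1.985 = 0.93531
(3) 0.2503 × 4.38 × 0.6918 = 0.75843
Highest is cycle (2) at 0.9353 (≤1, no arbitrage).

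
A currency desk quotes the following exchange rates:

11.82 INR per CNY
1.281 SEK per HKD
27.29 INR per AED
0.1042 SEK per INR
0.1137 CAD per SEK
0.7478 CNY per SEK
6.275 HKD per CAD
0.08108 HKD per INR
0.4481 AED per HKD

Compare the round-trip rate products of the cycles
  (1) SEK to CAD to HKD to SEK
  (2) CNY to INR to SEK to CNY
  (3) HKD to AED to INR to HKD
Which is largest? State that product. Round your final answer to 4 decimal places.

0.9915

(1) 0.1137 × 6.275 × 1.281 = 0.91395
(2) 11.82 × 0.1042 × 0.7478 = 0.92102
(3) 0.4481 × 27.29 × 0.08108 = 0.99150
Highest is cycle (3) at 0.9915 (≤1, no arbitrage).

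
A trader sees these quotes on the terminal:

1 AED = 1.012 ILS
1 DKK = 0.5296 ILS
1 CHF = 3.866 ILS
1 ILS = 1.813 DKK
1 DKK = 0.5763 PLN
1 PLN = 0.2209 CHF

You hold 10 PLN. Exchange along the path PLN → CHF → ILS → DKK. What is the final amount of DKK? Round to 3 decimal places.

15.483

10 PLN × 0.2209 = 2.209 CHF
2.209 CHF × 3.866 = 8.539994 ILS
8.539994 ILS × 1.813 = 15.483009122 DKK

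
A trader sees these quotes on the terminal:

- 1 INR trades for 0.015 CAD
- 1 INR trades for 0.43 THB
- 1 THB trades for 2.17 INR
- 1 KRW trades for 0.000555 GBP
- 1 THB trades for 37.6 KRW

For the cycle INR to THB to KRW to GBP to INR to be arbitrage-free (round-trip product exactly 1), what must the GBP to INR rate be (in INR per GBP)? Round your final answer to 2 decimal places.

111.44

Known legs of the cycle: 0.43 × 37.6 × 0.000555 = 0.00897324
For no arbitrage the full-cycle product must be 1, so the missing rate is 1 / 0.00897324 ≈ 111.4425.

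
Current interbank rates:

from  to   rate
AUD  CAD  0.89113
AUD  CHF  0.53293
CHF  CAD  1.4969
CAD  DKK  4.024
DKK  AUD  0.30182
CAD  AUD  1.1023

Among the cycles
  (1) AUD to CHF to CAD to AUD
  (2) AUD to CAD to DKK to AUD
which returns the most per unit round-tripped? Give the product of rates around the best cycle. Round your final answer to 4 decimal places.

1.0823

(1) 0.53293 × 1.4969 × 1.1023 = 0.87935
(2) 0.89113 × 4.024 × 0.30182 = 1.08230
Highest is cycle (2) at 1.0823 (>1, arbitrage).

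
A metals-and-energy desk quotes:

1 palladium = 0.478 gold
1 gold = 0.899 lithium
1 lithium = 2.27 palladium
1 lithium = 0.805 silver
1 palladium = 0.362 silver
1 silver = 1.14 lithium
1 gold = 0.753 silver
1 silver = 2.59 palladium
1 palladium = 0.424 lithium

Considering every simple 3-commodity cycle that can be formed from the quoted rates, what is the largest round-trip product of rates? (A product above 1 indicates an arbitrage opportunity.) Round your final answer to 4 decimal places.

0.9755

lithium→palladium→gold→lithium: 2.27 × 0.478 × 0.899 = 0.97547
lithium→palladium→silver→lithium: 2.27 × 0.362 × 1.14 = 0.93678
silver→palladium→gold→silver: 2.59 × 0.478 × 0.753 = 0.93223
lithium→silver→palladium→lithium: 0.805 × 2.59 × 0.424 = 0.88402
Maximum is lithium→palladium→gold→lithium at 0.9755; no arbitrage — every cycle loses value.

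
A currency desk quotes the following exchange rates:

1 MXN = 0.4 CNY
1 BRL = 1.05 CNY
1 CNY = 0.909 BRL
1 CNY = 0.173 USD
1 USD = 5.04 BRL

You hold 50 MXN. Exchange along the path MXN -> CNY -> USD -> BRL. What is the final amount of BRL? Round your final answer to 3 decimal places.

17.438

50 MXN × 0.4 = 20 CNY
20 CNY × 0.173 = 3.46 USD
3.46 USD × 5.04 = 17.4384 BRL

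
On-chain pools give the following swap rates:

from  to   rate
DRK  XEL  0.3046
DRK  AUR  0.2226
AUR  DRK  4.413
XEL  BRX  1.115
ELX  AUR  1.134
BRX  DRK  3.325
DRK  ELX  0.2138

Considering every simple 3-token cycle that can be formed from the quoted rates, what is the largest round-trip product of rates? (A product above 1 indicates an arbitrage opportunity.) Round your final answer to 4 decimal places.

1.1293

DRK→XEL→BRX→DRK: 0.3046 × 1.115 × 3.325 = 1.12927
DRK→ELX→AUR→DRK: 0.2138 × 1.134 × 4.413 = 1.06993
Maximum is DRK→XEL→BRX→DRK at 1.1293; arbitrage exists.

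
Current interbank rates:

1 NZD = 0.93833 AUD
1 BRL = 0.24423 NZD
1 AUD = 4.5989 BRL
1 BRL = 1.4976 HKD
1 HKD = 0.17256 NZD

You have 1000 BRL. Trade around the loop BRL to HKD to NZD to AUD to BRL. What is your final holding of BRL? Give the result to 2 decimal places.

1000 BRL × 1.4976 = 1497.6 HKD
1497.6 HKD × 0.17256 = 258.425856 NZD
258.425856 NZD × 0.93833 = 242.48873346048 AUD
242.48873346048 AUD × 4.5989 = 1115.181436311401472 BRL

1115.18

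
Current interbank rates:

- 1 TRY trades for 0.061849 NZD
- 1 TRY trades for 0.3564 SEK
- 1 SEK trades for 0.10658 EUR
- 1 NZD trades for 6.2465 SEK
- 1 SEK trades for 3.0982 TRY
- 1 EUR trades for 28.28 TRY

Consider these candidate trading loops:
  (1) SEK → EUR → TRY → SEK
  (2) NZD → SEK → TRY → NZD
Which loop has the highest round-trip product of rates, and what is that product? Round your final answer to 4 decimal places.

(1) 0.10658 × 28.28 × 0.3564 = 1.07422
(2) 6.2465 × 3.0982 × 0.061849 = 1.19696
Highest is cycle (2) at 1.1970 (>1, arbitrage).

1.1970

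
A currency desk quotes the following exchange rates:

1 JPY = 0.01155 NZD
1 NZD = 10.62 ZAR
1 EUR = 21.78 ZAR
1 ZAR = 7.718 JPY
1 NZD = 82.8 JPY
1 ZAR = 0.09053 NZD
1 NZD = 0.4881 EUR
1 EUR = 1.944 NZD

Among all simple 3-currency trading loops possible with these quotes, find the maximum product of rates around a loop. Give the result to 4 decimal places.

0.9624

NZD→EUR→ZAR→NZD: 0.4881 × 21.78 × 0.09053 = 0.96241
NZD→ZAR→JPY→NZD: 10.62 × 7.718 × 0.01155 = 0.94670
Maximum is NZD→EUR→ZAR→NZD at 0.9624; no arbitrage — every cycle loses value.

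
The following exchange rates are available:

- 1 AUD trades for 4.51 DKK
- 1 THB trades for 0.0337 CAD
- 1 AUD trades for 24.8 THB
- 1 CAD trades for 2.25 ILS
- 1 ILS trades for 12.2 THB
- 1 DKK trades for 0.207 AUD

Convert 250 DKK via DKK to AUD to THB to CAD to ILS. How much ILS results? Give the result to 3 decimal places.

250 DKK × 0.207 = 51.75 AUD
51.75 AUD × 24.8 = 1283.4 THB
1283.4 THB × 0.0337 = 43.25058 CAD
43.25058 CAD × 2.25 = 97.313805 ILS

97.314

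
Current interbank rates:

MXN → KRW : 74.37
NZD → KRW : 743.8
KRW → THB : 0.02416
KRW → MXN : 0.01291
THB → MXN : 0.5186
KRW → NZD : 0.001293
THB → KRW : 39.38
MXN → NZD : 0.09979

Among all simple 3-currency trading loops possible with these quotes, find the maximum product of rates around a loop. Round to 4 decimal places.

KRW→MXN→NZD→KRW: 0.01291 × 0.09979 × 743.8 = 0.95823
THB→MXN→KRW→THB: 0.5186 × 74.37 × 0.02416 = 0.93181
Maximum is KRW→MXN→NZD→KRW at 0.9582; no arbitrage — every cycle loses value.

0.9582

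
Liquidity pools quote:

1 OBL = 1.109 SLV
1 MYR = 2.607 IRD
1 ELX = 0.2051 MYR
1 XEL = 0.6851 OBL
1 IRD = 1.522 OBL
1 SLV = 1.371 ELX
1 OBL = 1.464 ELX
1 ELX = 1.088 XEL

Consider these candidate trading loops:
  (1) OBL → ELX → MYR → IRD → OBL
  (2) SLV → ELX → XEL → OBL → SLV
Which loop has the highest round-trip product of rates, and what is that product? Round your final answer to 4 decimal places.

(1) 1.464 × 0.2051 × 2.607 × 1.522 = 1.19141
(2) 1.371 × 1.088 × 0.6851 × 1.109 = 1.13332
Highest is cycle (1) at 1.1914 (>1, arbitrage).

1.1914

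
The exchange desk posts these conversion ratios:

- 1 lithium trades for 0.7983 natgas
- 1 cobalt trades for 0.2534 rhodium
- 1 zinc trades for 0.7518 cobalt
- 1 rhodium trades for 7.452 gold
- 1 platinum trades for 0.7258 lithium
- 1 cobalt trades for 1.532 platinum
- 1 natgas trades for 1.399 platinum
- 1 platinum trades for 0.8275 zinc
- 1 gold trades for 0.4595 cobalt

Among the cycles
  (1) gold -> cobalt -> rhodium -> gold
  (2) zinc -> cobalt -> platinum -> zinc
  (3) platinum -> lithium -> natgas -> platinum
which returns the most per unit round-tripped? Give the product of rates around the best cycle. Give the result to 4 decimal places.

(1) 0.4595 × 0.2534 × 7.452 = 0.86769
(2) 0.7518 × 1.532 × 0.8275 = 0.95308
(3) 0.7258 × 0.7983 × 1.399 = 0.81059
Highest is cycle (2) at 0.9531 (≤1, no arbitrage).

0.9531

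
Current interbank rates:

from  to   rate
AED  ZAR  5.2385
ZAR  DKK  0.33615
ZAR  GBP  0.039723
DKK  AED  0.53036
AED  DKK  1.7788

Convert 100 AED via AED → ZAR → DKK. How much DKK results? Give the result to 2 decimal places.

176.09

100 AED × 5.2385 = 523.85 ZAR
523.85 ZAR × 0.33615 = 176.0921775 DKK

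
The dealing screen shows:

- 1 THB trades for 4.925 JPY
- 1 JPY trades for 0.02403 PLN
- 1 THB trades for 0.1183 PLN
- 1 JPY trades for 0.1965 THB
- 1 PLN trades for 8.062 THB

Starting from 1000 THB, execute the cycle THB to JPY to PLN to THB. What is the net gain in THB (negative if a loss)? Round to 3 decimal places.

-45.880

1000 THB × 4.925 = 4925 JPY
4925 JPY × 0.02403 = 118.34775 PLN
118.34775 PLN × 8.062 = 954.1195605 THB
Net change: 954.1195605 − 1000 = -45.8804395 THB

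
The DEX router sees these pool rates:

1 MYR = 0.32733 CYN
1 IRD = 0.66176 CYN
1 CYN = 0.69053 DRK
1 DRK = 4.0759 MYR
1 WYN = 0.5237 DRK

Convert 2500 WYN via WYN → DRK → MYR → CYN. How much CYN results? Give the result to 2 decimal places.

1746.75

2500 WYN × 0.5237 = 1309.25 DRK
1309.25 DRK × 4.0759 = 5336.372075 MYR
5336.372075 MYR × 0.32733 = 1746.75467130975 CYN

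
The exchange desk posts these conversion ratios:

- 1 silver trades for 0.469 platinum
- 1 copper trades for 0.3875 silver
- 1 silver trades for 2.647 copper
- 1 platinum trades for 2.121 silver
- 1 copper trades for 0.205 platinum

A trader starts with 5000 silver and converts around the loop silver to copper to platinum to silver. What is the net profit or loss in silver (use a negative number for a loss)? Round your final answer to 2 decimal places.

754.64

5000 silver × 2.647 = 13235 copper
13235 copper × 0.205 = 2713.175 platinum
2713.175 platinum × 2.121 = 5754.644175 silver
Net change: 5754.644175 − 5000 = 754.644175 silver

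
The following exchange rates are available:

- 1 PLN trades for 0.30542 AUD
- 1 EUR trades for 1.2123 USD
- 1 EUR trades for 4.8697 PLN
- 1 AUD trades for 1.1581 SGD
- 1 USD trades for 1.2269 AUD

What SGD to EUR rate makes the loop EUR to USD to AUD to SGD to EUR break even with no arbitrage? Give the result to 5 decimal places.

0.58054

Known legs of the cycle: 1.2123 × 1.2269 × 1.1581 = 1.722524204547
For no arbitrage the full-cycle product must be 1, so the missing rate is 1 / 1.722524204547 ≈ 0.5805434.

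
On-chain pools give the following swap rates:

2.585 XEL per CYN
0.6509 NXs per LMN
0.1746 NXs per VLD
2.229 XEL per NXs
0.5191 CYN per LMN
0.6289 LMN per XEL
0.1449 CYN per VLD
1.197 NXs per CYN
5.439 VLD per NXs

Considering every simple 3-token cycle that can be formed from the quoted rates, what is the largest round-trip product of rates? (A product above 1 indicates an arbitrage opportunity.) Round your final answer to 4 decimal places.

0.9434

CYN→NXs→VLD→CYN: 1.197 × 5.439 × 0.1449 = 0.94337
XEL→LMN→NXs→XEL: 0.6289 × 0.6509 × 2.229 = 0.91244
CYN→XEL→LMN→CYN: 2.585 × 0.6289 × 0.5191 = 0.84390
Maximum is CYN→NXs→VLD→CYN at 0.9434; no arbitrage — every cycle loses value.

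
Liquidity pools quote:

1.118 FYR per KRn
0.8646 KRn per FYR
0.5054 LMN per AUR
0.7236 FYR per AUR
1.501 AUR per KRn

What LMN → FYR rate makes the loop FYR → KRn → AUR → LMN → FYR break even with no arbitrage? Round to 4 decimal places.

1.5246

Known legs of the cycle: 0.8646 × 1.501 × 0.5054 = 0.65589022884
For no arbitrage the full-cycle product must be 1, so the missing rate is 1 / 0.65589022884 ≈ 1.524645.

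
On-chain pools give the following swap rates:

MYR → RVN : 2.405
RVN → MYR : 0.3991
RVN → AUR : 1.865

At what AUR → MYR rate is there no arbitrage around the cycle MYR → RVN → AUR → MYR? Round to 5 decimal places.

Known legs of the cycle: 2.405 × 1.865 = 4.485325
For no arbitrage the full-cycle product must be 1, so the missing rate is 1 / 4.485325 ≈ 0.2229493.

0.22295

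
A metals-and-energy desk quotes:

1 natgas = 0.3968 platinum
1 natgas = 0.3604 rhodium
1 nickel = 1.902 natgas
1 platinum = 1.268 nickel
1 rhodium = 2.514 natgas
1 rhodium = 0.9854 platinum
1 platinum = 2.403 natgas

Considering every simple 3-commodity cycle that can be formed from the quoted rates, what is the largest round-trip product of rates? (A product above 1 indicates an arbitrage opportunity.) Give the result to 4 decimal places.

0.9570

nickel→natgas→platinum→nickel: 1.902 × 0.3968 × 1.268 = 0.95698
rhodium→platinum→natgas→rhodium: 0.9854 × 2.403 × 0.3604 = 0.85340
Maximum is nickel→natgas→platinum→nickel at 0.9570; no arbitrage — every cycle loses value.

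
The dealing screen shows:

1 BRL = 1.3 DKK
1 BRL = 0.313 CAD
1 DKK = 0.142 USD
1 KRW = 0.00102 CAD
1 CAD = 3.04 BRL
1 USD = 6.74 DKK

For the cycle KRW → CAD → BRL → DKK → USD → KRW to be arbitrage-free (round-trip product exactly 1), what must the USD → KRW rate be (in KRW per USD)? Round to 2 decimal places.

Known legs of the cycle: 0.00102 × 3.04 × 1.3 × 0.142 = 0.00057240768
For no arbitrage the full-cycle product must be 1, so the missing rate is 1 / 0.00057240768 ≈ 1747.0066.

1747.01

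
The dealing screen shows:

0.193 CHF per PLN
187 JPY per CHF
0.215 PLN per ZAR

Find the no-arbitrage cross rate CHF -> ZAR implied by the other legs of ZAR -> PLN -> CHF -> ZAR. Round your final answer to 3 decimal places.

24.099

Known legs of the cycle: 0.215 × 0.193 = 0.041495
For no arbitrage the full-cycle product must be 1, so the missing rate is 1 / 0.041495 ≈ 24.09929.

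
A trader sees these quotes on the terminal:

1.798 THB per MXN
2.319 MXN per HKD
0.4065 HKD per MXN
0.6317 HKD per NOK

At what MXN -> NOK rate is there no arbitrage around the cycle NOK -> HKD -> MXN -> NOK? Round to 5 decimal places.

Known legs of the cycle: 0.6317 × 2.319 = 1.4649123
For no arbitrage the full-cycle product must be 1, so the missing rate is 1 / 1.4649123 ≈ 0.6826347.

0.68263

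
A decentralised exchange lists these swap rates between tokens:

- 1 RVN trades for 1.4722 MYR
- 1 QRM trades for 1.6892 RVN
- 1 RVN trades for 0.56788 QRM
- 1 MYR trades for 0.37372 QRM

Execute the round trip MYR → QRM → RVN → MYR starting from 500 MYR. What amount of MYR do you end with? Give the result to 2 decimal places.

464.69

500 MYR × 0.37372 = 186.86 QRM
186.86 QRM × 1.6892 = 315.643912 RVN
315.643912 RVN × 1.4722 = 464.6909672464 MYR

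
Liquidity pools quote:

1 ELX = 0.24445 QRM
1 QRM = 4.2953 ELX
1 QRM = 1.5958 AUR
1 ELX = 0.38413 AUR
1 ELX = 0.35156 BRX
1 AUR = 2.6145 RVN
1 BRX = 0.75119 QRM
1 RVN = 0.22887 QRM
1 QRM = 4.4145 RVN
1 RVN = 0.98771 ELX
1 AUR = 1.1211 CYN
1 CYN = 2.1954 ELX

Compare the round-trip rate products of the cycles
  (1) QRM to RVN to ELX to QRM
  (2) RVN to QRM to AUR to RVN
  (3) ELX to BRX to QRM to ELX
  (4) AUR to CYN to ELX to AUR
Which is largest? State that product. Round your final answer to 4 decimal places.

1.1343

(1) 4.4145 × 0.98771 × 0.24445 = 1.06586
(2) 0.22887 × 1.5958 × 2.6145 = 0.95490
(3) 0.35156 × 0.75119 × 4.2953 = 1.13434
(4) 1.1211 × 2.1954 × 0.38413 = 0.94544
Highest is cycle (3) at 1.1343 (>1, arbitrage).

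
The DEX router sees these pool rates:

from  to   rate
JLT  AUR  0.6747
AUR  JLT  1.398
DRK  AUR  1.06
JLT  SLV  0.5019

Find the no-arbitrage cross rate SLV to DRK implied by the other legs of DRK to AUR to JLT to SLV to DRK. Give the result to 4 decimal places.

Known legs of the cycle: 1.06 × 1.398 × 0.5019 = 0.743755572
For no arbitrage the full-cycle product must be 1, so the missing rate is 1 / 0.743755572 ≈ 1.344528.

1.3445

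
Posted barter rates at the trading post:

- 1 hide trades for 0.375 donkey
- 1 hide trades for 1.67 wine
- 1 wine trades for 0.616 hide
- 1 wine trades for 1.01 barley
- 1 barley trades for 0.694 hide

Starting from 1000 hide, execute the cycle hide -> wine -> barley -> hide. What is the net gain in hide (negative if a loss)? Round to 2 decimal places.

170.57

1000 hide × 1.67 = 1670 wine
1670 wine × 1.01 = 1686.7 barley
1686.7 barley × 0.694 = 1170.5698 hide
Net change: 1170.5698 − 1000 = 170.5698 hide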